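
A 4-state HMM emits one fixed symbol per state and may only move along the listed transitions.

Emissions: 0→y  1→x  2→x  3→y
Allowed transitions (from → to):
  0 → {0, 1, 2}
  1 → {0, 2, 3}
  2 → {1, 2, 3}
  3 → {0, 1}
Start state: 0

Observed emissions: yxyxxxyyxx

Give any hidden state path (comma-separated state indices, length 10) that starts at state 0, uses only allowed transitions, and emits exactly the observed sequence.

0,1,0,2,1,2,3,0,2,2

  0: obs=y cand={0,3} pick 0 [start]
  1: obs=x cand={1,2} pick 1 [0->1 ok]
  2: obs=y cand={0,3} pick 0 [1->0 ok]
  3: obs=x cand={1,2} pick 2 [0->2 ok]
  4: obs=x cand={1,2} pick 1 [2->1 ok]
  5: obs=x cand={1,2} pick 2 [1->2 ok]
  6: obs=y cand={0,3} pick 3 [2->3 ok]
  7: obs=y cand={0,3} pick 0 [3->0 ok]
  8: obs=x cand={1,2} pick 2 [0->2 ok]
  9: obs=x cand={1,2} pick 2 [2->2 ok]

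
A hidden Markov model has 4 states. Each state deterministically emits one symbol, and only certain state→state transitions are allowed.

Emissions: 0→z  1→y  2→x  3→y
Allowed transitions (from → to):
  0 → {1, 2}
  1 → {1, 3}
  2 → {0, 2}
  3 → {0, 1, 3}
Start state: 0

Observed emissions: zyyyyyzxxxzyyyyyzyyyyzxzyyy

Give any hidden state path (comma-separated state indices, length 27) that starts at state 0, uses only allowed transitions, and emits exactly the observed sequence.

0,1,1,1,1,3,0,2,2,2,0,1,3,1,1,3,0,1,3,3,3,0,2,0,1,3,3

  t0 'z' -> {0}, take 0 (start)
  t1 'y' -> {1,3}, take 1 (0->1 ok)
  t2 'y' -> {1,3}, take 1 (1->1 ok)
  t3 'y' -> {1,3}, take 1 (1->1 ok)
  t4 'y' -> {1,3}, take 1 (1->1 ok)
  t5 'y' -> {1,3}, take 3 (1->3 ok)
  t6 'z' -> {0}, take 0 (3->0 ok)
  t7 'x' -> {2}, take 2 (0->2 ok)
  t8 'x' -> {2}, take 2 (2->2 ok)
  t9 'x' -> {2}, take 2 (2->2 ok)
  t10 'z' -> {0}, take 0 (2->0 ok)
  t11 'y' -> {1,3}, take 1 (0->1 ok)
  t12 'y' -> {1,3}, take 3 (1->3 ok)
  t13 'y' -> {1,3}, take 1 (3->1 ok)
  t14 'y' -> {1,3}, take 1 (1->1 ok)
  t15 'y' -> {1,3}, take 3 (1->3 ok)
  t16 'z' -> {0}, take 0 (3->0 ok)
  t17 'y' -> {1,3}, take 1 (0->1 ok)
  t18 'y' -> {1,3}, take 3 (1->3 ok)
  t19 'y' -> {1,3}, take 3 (3->3 ok)
  t20 'y' -> {1,3}, take 3 (3->3 ok)
  t21 'z' -> {0}, take 0 (3->0 ok)
  t22 'x' -> {2}, take 2 (0->2 ok)
  t23 'z' -> {0}, take 0 (2->0 ok)
  t24 'y' -> {1,3}, take 1 (0->1 ok)
  t25 'y' -> {1,3}, take 3 (1->3 ok)
  t26 'y' -> {1,3}, take 3 (3->3 ok)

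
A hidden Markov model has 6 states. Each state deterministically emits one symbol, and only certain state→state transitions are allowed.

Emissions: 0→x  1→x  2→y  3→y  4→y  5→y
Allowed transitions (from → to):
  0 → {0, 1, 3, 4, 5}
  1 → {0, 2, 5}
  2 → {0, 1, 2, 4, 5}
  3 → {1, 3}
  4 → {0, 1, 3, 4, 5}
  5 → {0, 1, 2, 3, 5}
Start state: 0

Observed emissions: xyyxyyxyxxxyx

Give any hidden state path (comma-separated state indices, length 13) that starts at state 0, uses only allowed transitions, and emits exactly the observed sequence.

  pos 0: x in {0,1}, choose 0; start
  pos 1: y in {2,3,4,5}, choose 4; 0->4 ok
  pos 2: y in {2,3,4,5}, choose 3; 4->3 ok
  pos 3: x in {0,1}, choose 1; 3->1 ok
  pos 4: y in {2,3,4,5}, choose 2; 1->2 ok
  pos 5: y in {2,3,4,5}, choose 2; 2->2 ok
  pos 6: x in {0,1}, choose 0; 2->0 ok
  pos 7: y in {2,3,4,5}, choose 3; 0->3 ok
  pos 8: x in {0,1}, choose 1; 3->1 ok
  pos 9: x in {0,1}, choose 0; 1->0 ok
  pos 10: x in {0,1}, choose 0; 0->0 ok
  pos 11: y in {2,3,4,5}, choose 3; 0->3 ok
  pos 12: x in {0,1}, choose 1; 3->1 ok

0,4,3,1,2,2,0,3,1,0,0,3,1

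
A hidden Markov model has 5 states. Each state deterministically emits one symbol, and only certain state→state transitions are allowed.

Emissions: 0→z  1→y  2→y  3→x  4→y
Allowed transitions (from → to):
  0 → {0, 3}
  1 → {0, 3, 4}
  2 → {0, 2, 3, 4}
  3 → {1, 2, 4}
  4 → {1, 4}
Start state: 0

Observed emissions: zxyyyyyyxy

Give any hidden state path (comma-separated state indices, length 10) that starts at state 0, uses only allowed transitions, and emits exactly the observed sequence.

0,3,4,4,4,1,4,1,3,1

  [0] z  {0}  => 0  start
  [1] x  {3}  => 3  0->3 ok
  [2] y  {1,2,4}  => 4  3->4 ok
  [3] y  {1,2,4}  => 4  4->4 ok
  [4] y  {1,2,4}  => 4  4->4 ok
  [5] y  {1,2,4}  => 1  4->1 ok
  [6] y  {1,2,4}  => 4  1->4 ok
  [7] y  {1,2,4}  => 1  4->1 ok
  [8] x  {3}  => 3  1->3 ok
  [9] y  {1,2,4}  => 1  3->1 ok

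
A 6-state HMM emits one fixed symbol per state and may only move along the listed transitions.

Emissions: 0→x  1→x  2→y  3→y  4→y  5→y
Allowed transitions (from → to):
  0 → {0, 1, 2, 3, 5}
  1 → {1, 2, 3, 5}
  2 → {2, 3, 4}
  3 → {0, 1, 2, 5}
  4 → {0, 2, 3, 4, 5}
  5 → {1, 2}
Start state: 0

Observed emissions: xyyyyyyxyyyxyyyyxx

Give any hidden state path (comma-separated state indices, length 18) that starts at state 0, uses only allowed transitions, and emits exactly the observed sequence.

  [0] x  {0,1}  => 0  start
  [1] y  {2,3,4,5}  => 2  0->2 ok
  [2] y  {2,3,4,5}  => 4  2->4 ok
  [3] y  {2,3,4,5}  => 3  4->3 ok
  [4] y  {2,3,4,5}  => 5  3->5 ok
  [5] y  {2,3,4,5}  => 2  5->2 ok
  [6] y  {2,3,4,5}  => 4  2->4 ok
  [7] x  {0,1}  => 0  4->0 ok
  [8] y  {2,3,4,5}  => 2  0->2 ok
  [9] y  {2,3,4,5}  => 2  2->2 ok
  [10] y  {2,3,4,5}  => 3  2->3 ok
  [11] x  {0,1}  => 0  3->0 ok
  [12] y  {2,3,4,5}  => 5  0->5 ok
  [13] y  {2,3,4,5}  => 2  5->2 ok
  [14] y  {2,3,4,5}  => 2  2->2 ok
  [15] y  {2,3,4,5}  => 3  2->3 ok
  [16] x  {0,1}  => 1  3->1 ok
  [17] x  {0,1}  => 1  1->1 ok

0,2,4,3,5,2,4,0,2,2,3,0,5,2,2,3,1,1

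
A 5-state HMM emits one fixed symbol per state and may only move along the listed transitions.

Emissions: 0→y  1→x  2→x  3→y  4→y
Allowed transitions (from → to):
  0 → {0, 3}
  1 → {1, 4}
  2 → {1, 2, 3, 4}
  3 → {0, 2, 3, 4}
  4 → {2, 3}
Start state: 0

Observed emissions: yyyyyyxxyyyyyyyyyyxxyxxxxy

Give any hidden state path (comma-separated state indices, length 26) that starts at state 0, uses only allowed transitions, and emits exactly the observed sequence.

  pos 0: y in {0,3,4}, choose 0; start
  pos 1: y in {0,3,4}, choose 0; 0->0 ok
  pos 2: y in {0,3,4}, choose 0; 0->0 ok
  pos 3: y in {0,3,4}, choose 0; 0->0 ok
  pos 4: y in {0,3,4}, choose 0; 0->0 ok
  pos 5: y in {0,3,4}, choose 3; 0->3 ok
  pos 6: x in {1,2}, choose 2; 3->2 ok
  pos 7: x in {1,2}, choose 2; 2->2 ok
  pos 8: y in {0,3,4}, choose 4; 2->4 ok
  pos 9: y in {0,3,4}, choose 3; 4->3 ok
  pos 10: y in {0,3,4}, choose 4; 3->4 ok
  pos 11: y in {0,3,4}, choose 3; 4->3 ok
  pos 12: y in {0,3,4}, choose 3; 3->3 ok
  pos 13: y in {0,3,4}, choose 4; 3->4 ok
  pos 14: y in {0,3,4}, choose 3; 4->3 ok
  pos 15: y in {0,3,4}, choose 4; 3->4 ok
  pos 16: y in {0,3,4}, choose 3; 4->3 ok
  pos 17: y in {0,3,4}, choose 3; 3->3 ok
  pos 18: x in {1,2}, choose 2; 3->2 ok
  pos 19: x in {1,2}, choose 1; 2->1 ok
  pos 20: y in {0,3,4}, choose 4; 1->4 ok
  pos 21: x in {1,2}, choose 2; 4->2 ok
  pos 22: x in {1,2}, choose 2; 2->2 ok
  pos 23: x in {1,2}, choose 2; 2->2 ok
  pos 24: x in {1,2}, choose 2; 2->2 ok
  pos 25: y in {0,3,4}, choose 3; 2->3 ok

0,0,0,0,0,3,2,2,4,3,4,3,3,4,3,4,3,3,2,1,4,2,2,2,2,3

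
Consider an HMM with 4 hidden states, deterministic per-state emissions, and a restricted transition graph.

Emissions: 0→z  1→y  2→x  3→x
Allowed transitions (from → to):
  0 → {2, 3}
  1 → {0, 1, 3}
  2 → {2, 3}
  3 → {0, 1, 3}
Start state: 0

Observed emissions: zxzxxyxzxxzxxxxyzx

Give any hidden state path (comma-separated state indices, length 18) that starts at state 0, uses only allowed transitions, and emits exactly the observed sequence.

0,3,0,2,3,1,3,0,2,3,0,2,2,2,3,1,0,3

  0: obs=z cand={0} pick 0 [start]
  1: obs=x cand={2,3} pick 3 [0->3 ok]
  2: obs=z cand={0} pick 0 [3->0 ok]
  3: obs=x cand={2,3} pick 2 [0->2 ok]
  4: obs=x cand={2,3} pick 3 [2->3 ok]
  5: obs=y cand={1} pick 1 [3->1 ok]
  6: obs=x cand={2,3} pick 3 [1->3 ok]
  7: obs=z cand={0} pick 0 [3->0 ok]
  8: obs=x cand={2,3} pick 2 [0->2 ok]
  9: obs=x cand={2,3} pick 3 [2->3 ok]
  10: obs=z cand={0} pick 0 [3->0 ok]
  11: obs=x cand={2,3} pick 2 [0->2 ok]
  12: obs=x cand={2,3} pick 2 [2->2 ok]
  13: obs=x cand={2,3} pick 2 [2->2 ok]
  14: obs=x cand={2,3} pick 3 [2->3 ok]
  15: obs=y cand={1} pick 1 [3->1 ok]
  16: obs=z cand={0} pick 0 [1->0 ok]
  17: obs=x cand={2,3} pick 3 [0->3 ok]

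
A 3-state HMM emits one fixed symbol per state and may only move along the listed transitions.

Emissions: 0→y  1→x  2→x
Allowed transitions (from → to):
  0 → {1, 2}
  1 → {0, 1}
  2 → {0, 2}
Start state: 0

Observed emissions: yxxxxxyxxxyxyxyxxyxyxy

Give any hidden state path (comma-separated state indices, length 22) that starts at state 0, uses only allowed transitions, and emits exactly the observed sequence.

0,1,1,1,1,1,0,2,2,2,0,1,0,1,0,2,2,0,1,0,1,0

  0: obs=y cand={0} pick 0 [start]
  1: obs=x cand={1,2} pick 1 [0->1 ok]
  2: obs=x cand={1,2} pick 1 [1->1 ok]
  3: obs=x cand={1,2} pick 1 [1->1 ok]
  4: obs=x cand={1,2} pick 1 [1->1 ok]
  5: obs=x cand={1,2} pick 1 [1->1 ok]
  6: obs=y cand={0} pick 0 [1->0 ok]
  7: obs=x cand={1,2} pick 2 [0->2 ok]
  8: obs=x cand={1,2} pick 2 [2->2 ok]
  9: obs=x cand={1,2} pick 2 [2->2 ok]
  10: obs=y cand={0} pick 0 [2->0 ok]
  11: obs=x cand={1,2} pick 1 [0->1 ok]
  12: obs=y cand={0} pick 0 [1->0 ok]
  13: obs=x cand={1,2} pick 1 [0->1 ok]
  14: obs=y cand={0} pick 0 [1->0 ok]
  15: obs=x cand={1,2} pick 2 [0->2 ok]
  16: obs=x cand={1,2} pick 2 [2->2 ok]
  17: obs=y cand={0} pick 0 [2->0 ok]
  18: obs=x cand={1,2} pick 1 [0->1 ok]
  19: obs=y cand={0} pick 0 [1->0 ok]
  20: obs=x cand={1,2} pick 1 [0->1 ok]
  21: obs=y cand={0} pick 0 [1->0 ok]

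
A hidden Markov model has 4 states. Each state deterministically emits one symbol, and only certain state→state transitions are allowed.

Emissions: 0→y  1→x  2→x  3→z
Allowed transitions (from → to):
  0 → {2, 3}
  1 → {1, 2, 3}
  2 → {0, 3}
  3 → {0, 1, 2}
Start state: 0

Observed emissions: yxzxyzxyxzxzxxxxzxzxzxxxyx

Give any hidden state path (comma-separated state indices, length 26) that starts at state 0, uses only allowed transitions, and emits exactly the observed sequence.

  t0 'y' -> {0}, take 0 (start)
  t1 'x' -> {1,2}, take 2 (0->2 ok)
  t2 'z' -> {3}, take 3 (2->3 ok)
  t3 'x' -> {1,2}, take 2 (3->2 ok)
  t4 'y' -> {0}, take 0 (2->0 ok)
  t5 'z' -> {3}, take 3 (0->3 ok)
  t6 'x' -> {1,2}, take 2 (3->2 ok)
  t7 'y' -> {0}, take 0 (2->0 ok)
  t8 'x' -> {1,2}, take 2 (0->2 ok)
  t9 'z' -> {3}, take 3 (2->3 ok)
  t10 'x' -> {1,2}, take 2 (3->2 ok)
  t11 'z' -> {3}, take 3 (2->3 ok)
  t12 'x' -> {1,2}, take 1 (3->1 ok)
  t13 'x' -> {1,2}, take 1 (1->1 ok)
  t14 'x' -> {1,2}, take 1 (1->1 ok)
  t15 'x' -> {1,2}, take 1 (1->1 ok)
  t16 'z' -> {3}, take 3 (1->3 ok)
  t17 'x' -> {1,2}, take 2 (3->2 ok)
  t18 'z' -> {3}, take 3 (2->3 ok)
  t19 'x' -> {1,2}, take 2 (3->2 ok)
  t20 'z' -> {3}, take 3 (2->3 ok)
  t21 'x' -> {1,2}, take 1 (3->1 ok)
  t22 'x' -> {1,2}, take 1 (1->1 ok)
  t23 'x' -> {1,2}, take 2 (1->2 ok)
  t24 'y' -> {0}, take 0 (2->0 ok)
  t25 'x' -> {1,2}, take 2 (0->2 ok)

0,2,3,2,0,3,2,0,2,3,2,3,1,1,1,1,3,2,3,2,3,1,1,2,0,2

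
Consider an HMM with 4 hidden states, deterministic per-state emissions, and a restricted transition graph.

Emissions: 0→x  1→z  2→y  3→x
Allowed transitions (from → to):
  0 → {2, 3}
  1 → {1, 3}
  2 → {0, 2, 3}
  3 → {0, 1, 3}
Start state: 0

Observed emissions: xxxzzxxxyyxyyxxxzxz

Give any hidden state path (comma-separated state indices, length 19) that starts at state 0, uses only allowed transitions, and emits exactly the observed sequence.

  pos 0: x in {0,3}, choose 0; start
  pos 1: x in {0,3}, choose 3; 0->3 ok
  pos 2: x in {0,3}, choose 3; 3->3 ok
  pos 3: z in {1}, choose 1; 3->1 ok
  pos 4: z in {1}, choose 1; 1->1 ok
  pos 5: x in {0,3}, choose 3; 1->3 ok
  pos 6: x in {0,3}, choose 3; 3->3 ok
  pos 7: x in {0,3}, choose 0; 3->0 ok
  pos 8: y in {2}, choose 2; 0->2 ok
  pos 9: y in {2}, choose 2; 2->2 ok
  pos 10: x in {0,3}, choose 0; 2->0 ok
  pos 11: y in {2}, choose 2; 0->2 ok
  pos 12: y in {2}, choose 2; 2->2 ok
  pos 13: x in {0,3}, choose 0; 2->0 ok
  pos 14: x in {0,3}, choose 3; 0->3 ok
  pos 15: x in {0,3}, choose 3; 3->3 ok
  pos 16: z in {1}, choose 1; 3->1 ok
  pos 17: x in {0,3}, choose 3; 1->3 ok
  pos 18: z in {1}, choose 1; 3->1 ok

0,3,3,1,1,3,3,0,2,2,0,2,2,0,3,3,1,3,1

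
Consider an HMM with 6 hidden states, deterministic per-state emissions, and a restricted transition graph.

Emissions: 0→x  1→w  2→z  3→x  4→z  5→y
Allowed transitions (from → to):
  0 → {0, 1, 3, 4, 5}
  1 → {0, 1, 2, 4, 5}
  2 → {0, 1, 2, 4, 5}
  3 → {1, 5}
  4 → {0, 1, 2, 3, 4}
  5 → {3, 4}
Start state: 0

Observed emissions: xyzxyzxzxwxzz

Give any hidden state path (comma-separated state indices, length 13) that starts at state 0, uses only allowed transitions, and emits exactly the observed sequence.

0,5,4,3,5,4,0,4,0,1,0,4,4

  t0 'x' -> {0,3}, take 0 (start)
  t1 'y' -> {5}, take 5 (0->5 ok)
  t2 'z' -> {2,4}, take 4 (5->4 ok)
  t3 'x' -> {0,3}, take 3 (4->3 ok)
  t4 'y' -> {5}, take 5 (3->5 ok)
  t5 'z' -> {2,4}, take 4 (5->4 ok)
  t6 'x' -> {0,3}, take 0 (4->0 ok)
  t7 'z' -> {2,4}, take 4 (0->4 ok)
  t8 'x' -> {0,3}, take 0 (4->0 ok)
  t9 'w' -> {1}, take 1 (0->1 ok)
  t10 'x' -> {0,3}, take 0 (1->0 ok)
  t11 'z' -> {2,4}, take 4 (0->4 ok)
  t12 'z' -> {2,4}, take 4 (4->4 ok)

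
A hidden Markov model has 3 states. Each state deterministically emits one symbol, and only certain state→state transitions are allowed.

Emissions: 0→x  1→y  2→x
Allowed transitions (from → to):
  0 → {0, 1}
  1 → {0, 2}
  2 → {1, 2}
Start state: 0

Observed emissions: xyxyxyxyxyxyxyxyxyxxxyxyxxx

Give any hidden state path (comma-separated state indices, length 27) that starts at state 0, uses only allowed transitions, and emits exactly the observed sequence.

0,1,2,1,2,1,2,1,2,1,0,1,0,1,2,1,2,1,0,0,0,1,0,1,2,2,2

  [0] x  {0,2}  => 0  start
  [1] y  {1}  => 1  0->1 ok
  [2] x  {0,2}  => 2  1->2 ok
  [3] y  {1}  => 1  2->1 ok
  [4] x  {0,2}  => 2  1->2 ok
  [5] y  {1}  => 1  2->1 ok
  [6] x  {0,2}  => 2  1->2 ok
  [7] y  {1}  => 1  2->1 ok
  [8] x  {0,2}  => 2  1->2 ok
  [9] y  {1}  => 1  2->1 ok
  [10] x  {0,2}  => 0  1->0 ok
  [11] y  {1}  => 1  0->1 ok
  [12] x  {0,2}  => 0  1->0 ok
  [13] y  {1}  => 1  0->1 ok
  [14] x  {0,2}  => 2  1->2 ok
  [15] y  {1}  => 1  2->1 ok
  [16] x  {0,2}  => 2  1->2 ok
  [17] y  {1}  => 1  2->1 ok
  [18] x  {0,2}  => 0  1->0 ok
  [19] x  {0,2}  => 0  0->0 ok
  [20] x  {0,2}  => 0  0->0 ok
  [21] y  {1}  => 1  0->1 ok
  [22] x  {0,2}  => 0  1->0 ok
  [23] y  {1}  => 1  0->1 ok
  [24] x  {0,2}  => 2  1->2 ok
  [25] x  {0,2}  => 2  2->2 ok
  [26] x  {0,2}  => 2  2->2 ok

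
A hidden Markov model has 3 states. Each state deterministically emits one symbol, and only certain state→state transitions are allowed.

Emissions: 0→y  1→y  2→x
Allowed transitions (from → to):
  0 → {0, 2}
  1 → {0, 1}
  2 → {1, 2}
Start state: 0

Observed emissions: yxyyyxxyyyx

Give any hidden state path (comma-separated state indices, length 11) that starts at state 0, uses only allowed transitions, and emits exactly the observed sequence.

0,2,1,1,0,2,2,1,1,0,2

  t0 'y' -> {0,1}, take 0 (start)
  t1 'x' -> {2}, take 2 (0->2 ok)
  t2 'y' -> {0,1}, take 1 (2->1 ok)
  t3 'y' -> {0,1}, take 1 (1->1 ok)
  t4 'y' -> {0,1}, take 0 (1->0 ok)
  t5 'x' -> {2}, take 2 (0->2 ok)
  t6 'x' -> {2}, take 2 (2->2 ok)
  t7 'y' -> {0,1}, take 1 (2->1 ok)
  t8 'y' -> {0,1}, take 1 (1->1 ok)
  t9 'y' -> {0,1}, take 0 (1->0 ok)
  t10 'x' -> {2}, take 2 (0->2 ok)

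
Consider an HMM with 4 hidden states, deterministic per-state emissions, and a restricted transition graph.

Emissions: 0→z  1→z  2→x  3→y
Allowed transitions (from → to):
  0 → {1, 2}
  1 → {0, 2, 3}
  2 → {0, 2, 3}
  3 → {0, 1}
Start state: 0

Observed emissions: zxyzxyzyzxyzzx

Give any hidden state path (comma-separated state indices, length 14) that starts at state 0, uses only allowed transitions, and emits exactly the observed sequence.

0,2,3,0,2,3,1,3,1,2,3,0,1,2

  [0] z  {0,1}  => 0  start
  [1] x  {2}  => 2  0->2 ok
  [2] y  {3}  => 3  2->3 ok
  [3] z  {0,1}  => 0  3->0 ok
  [4] x  {2}  => 2  0->2 ok
  [5] y  {3}  => 3  2->3 ok
  [6] z  {0,1}  => 1  3->1 ok
  [7] y  {3}  => 3  1->3 ok
  [8] z  {0,1}  => 1  3->1 ok
  [9] x  {2}  => 2  1->2 ok
  [10] y  {3}  => 3  2->3 ok
  [11] z  {0,1}  => 0  3->0 ok
  [12] z  {0,1}  => 1  0->1 ok
  [13] x  {2}  => 2  1->2 ok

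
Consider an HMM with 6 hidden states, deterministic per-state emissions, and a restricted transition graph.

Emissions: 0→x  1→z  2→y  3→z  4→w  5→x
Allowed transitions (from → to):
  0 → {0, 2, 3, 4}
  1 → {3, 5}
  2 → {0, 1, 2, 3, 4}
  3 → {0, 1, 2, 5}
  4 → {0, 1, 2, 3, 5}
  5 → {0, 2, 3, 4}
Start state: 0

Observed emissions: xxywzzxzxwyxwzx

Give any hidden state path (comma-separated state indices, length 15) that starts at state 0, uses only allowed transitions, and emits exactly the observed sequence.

0,0,2,4,1,3,0,3,0,4,2,0,4,3,0

  0: obs=x cand={0,5} pick 0 [start]
  1: obs=x cand={0,5} pick 0 [0->0 ok]
  2: obs=y cand={2} pick 2 [0->2 ok]
  3: obs=w cand={4} pick 4 [2->4 ok]
  4: obs=z cand={1,3} pick 1 [4->1 ok]
  5: obs=z cand={1,3} pick 3 [1->3 ok]
  6: obs=x cand={0,5} pick 0 [3->0 ok]
  7: obs=z cand={1,3} pick 3 [0->3 ok]
  8: obs=x cand={0,5} pick 0 [3->0 ok]
  9: obs=w cand={4} pick 4 [0->4 ok]
  10: obs=y cand={2} pick 2 [4->2 ok]
  11: obs=x cand={0,5} pick 0 [2->0 ok]
  12: obs=w cand={4} pick 4 [0->4 ok]
  13: obs=z cand={1,3} pick 3 [4->3 ok]
  14: obs=x cand={0,5} pick 0 [3->0 ok]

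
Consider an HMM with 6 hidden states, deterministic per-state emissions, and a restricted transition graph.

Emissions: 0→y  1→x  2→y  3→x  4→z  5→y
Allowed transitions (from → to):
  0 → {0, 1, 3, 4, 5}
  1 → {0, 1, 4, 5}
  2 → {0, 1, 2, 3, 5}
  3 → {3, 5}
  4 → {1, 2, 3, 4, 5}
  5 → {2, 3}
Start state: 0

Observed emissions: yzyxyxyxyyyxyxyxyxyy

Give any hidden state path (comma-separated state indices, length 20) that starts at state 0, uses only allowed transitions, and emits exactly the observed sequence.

  [0] y  {0,2,5}  => 0  start
  [1] z  {4}  => 4  0->4 ok
  [2] y  {0,2,5}  => 2  4->2 ok
  [3] x  {1,3}  => 1  2->1 ok
  [4] y  {0,2,5}  => 0  1->0 ok
  [5] x  {1,3}  => 3  0->3 ok
  [6] y  {0,2,5}  => 5  3->5 ok
  [7] x  {1,3}  => 3  5->3 ok
  [8] y  {0,2,5}  => 5  3->5 ok
  [9] y  {0,2,5}  => 2  5->2 ok
  [10] y  {0,2,5}  => 0  2->0 ok
  [11] x  {1,3}  => 1  0->1 ok
  [12] y  {0,2,5}  => 5  1->5 ok
  [13] x  {1,3}  => 3  5->3 ok
  [14] y  {0,2,5}  => 5  3->5 ok
  [15] x  {1,3}  => 3  5->3 ok
  [16] y  {0,2,5}  => 5  3->5 ok
  [17] x  {1,3}  => 3  5->3 ok
  [18] y  {0,2,5}  => 5  3->5 ok
  [19] y  {0,2,5}  => 2  5->2 ok

0,4,2,1,0,3,5,3,5,2,0,1,5,3,5,3,5,3,5,2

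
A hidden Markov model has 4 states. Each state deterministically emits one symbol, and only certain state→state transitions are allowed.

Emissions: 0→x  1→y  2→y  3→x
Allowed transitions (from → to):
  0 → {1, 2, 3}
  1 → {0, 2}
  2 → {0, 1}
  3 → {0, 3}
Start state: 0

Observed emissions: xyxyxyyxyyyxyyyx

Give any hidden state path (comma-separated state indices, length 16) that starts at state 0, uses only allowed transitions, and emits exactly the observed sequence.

  pos 0: x in {0,3}, choose 0; start
  pos 1: y in {1,2}, choose 2; 0->2 ok
  pos 2: x in {0,3}, choose 0; 2->0 ok
  pos 3: y in {1,2}, choose 1; 0->1 ok
  pos 4: x in {0,3}, choose 0; 1->0 ok
  pos 5: y in {1,2}, choose 1; 0->1 ok
  pos 6: y in {1,2}, choose 2; 1->2 ok
  pos 7: x in {0,3}, choose 0; 2->0 ok
  pos 8: y in {1,2}, choose 2; 0->2 ok
  pos 9: y in {1,2}, choose 1; 2->1 ok
  pos 10: y in {1,2}, choose 2; 1->2 ok
  pos 11: x in {0,3}, choose 0; 2->0 ok
  pos 12: y in {1,2}, choose 2; 0->2 ok
  pos 13: y in {1,2}, choose 1; 2->1 ok
  pos 14: y in {1,2}, choose 2; 1->2 ok
  pos 15: x in {0,3}, choose 0; 2->0 ok

0,2,0,1,0,1,2,0,2,1,2,0,2,1,2,0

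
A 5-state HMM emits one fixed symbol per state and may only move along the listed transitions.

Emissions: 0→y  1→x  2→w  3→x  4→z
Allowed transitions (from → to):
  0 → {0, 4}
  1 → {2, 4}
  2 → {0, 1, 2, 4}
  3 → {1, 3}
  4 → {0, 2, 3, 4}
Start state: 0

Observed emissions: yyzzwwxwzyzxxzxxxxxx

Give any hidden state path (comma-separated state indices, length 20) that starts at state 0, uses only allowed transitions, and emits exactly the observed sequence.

  0: obs=y cand={0} pick 0 [start]
  1: obs=y cand={0} pick 0 [0->0 ok]
  2: obs=z cand={4} pick 4 [0->4 ok]
  3: obs=z cand={4} pick 4 [4->4 ok]
  4: obs=w cand={2} pick 2 [4->2 ok]
  5: obs=w cand={2} pick 2 [2->2 ok]
  6: obs=x cand={1,3} pick 1 [2->1 ok]
  7: obs=w cand={2} pick 2 [1->2 ok]
  8: obs=z cand={4} pick 4 [2->4 ok]
  9: obs=y cand={0} pick 0 [4->0 ok]
  10: obs=z cand={4} pick 4 [0->4 ok]
  11: obs=x cand={1,3} pick 3 [4->3 ok]
  12: obs=x cand={1,3} pick 1 [3->1 ok]
  13: obs=z cand={4} pick 4 [1->4 ok]
  14: obs=x cand={1,3} pick 3 [4->3 ok]
  15: obs=x cand={1,3} pick 3 [3->3 ok]
  16: obs=x cand={1,3} pick 3 [3->3 ok]
  17: obs=x cand={1,3} pick 3 [3->3 ok]
  18: obs=x cand={1,3} pick 3 [3->3 ok]
  19: obs=x cand={1,3} pick 3 [3->3 ok]

0,0,4,4,2,2,1,2,4,0,4,3,1,4,3,3,3,3,3,3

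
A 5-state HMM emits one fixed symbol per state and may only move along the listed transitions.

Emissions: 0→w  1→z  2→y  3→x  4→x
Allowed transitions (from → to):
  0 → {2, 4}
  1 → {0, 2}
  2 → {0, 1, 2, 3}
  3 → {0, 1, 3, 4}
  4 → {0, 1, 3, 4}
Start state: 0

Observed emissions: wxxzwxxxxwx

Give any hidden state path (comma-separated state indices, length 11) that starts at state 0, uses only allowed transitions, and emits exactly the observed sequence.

0,4,3,1,0,4,4,3,4,0,4

  0: obs=w cand={0} pick 0 [start]
  1: obs=x cand={3,4} pick 4 [0->4 ok]
  2: obs=x cand={3,4} pick 3 [4->3 ok]
  3: obs=z cand={1} pick 1 [3->1 ok]
  4: obs=w cand={0} pick 0 [1->0 ok]
  5: obs=x cand={3,4} pick 4 [0->4 ok]
  6: obs=x cand={3,4} pick 4 [4->4 ok]
  7: obs=x cand={3,4} pick 3 [4->3 ok]
  8: obs=x cand={3,4} pick 4 [3->4 ok]
  9: obs=w cand={0} pick 0 [4->0 ok]
  10: obs=x cand={3,4} pick 4 [0->4 ok]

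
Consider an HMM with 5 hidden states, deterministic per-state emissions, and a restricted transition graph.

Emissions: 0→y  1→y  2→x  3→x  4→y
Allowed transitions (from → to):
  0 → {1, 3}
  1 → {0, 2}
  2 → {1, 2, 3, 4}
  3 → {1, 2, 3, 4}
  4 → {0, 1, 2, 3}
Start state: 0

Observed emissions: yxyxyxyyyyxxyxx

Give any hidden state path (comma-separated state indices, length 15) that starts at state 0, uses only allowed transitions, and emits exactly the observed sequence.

  t0 'y' -> {0,1,4}, take 0 (start)
  t1 'x' -> {2,3}, take 3 (0->3 ok)
  t2 'y' -> {0,1,4}, take 1 (3->1 ok)
  t3 'x' -> {2,3}, take 2 (1->2 ok)
  t4 'y' -> {0,1,4}, take 1 (2->1 ok)
  t5 'x' -> {2,3}, take 2 (1->2 ok)
  t6 'y' -> {0,1,4}, take 1 (2->1 ok)
  t7 'y' -> {0,1,4}, take 0 (1->0 ok)
  t8 'y' -> {0,1,4}, take 1 (0->1 ok)
  t9 'y' -> {0,1,4}, take 0 (1->0 ok)
  t10 'x' -> {2,3}, take 3 (0->3 ok)
  t11 'x' -> {2,3}, take 2 (3->2 ok)
  t12 'y' -> {0,1,4}, take 4 (2->4 ok)
  t13 'x' -> {2,3}, take 2 (4->2 ok)
  t14 'x' -> {2,3}, take 2 (2->2 ok)

0,3,1,2,1,2,1,0,1,0,3,2,4,2,2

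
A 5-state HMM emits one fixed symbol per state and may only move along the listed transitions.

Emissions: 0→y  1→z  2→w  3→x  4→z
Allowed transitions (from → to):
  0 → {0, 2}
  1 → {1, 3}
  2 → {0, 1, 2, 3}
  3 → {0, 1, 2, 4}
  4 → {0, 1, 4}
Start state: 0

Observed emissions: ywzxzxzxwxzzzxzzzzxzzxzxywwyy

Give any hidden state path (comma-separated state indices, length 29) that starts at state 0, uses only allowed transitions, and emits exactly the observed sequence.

  [0] y  {0}  => 0  start
  [1] w  {2}  => 2  0->2 ok
  [2] z  {1,4}  => 1  2->1 ok
  [3] x  {3}  => 3  1->3 ok
  [4] z  {1,4}  => 1  3->1 ok
  [5] x  {3}  => 3  1->3 ok
  [6] z  {1,4}  => 1  3->1 ok
  [7] x  {3}  => 3  1->3 ok
  [8] w  {2}  => 2  3->2 ok
  [9] x  {3}  => 3  2->3 ok
  [10] z  {1,4}  => 4  3->4 ok
  [11] z  {1,4}  => 1  4->1 ok
  [12] z  {1,4}  => 1  1->1 ok
  [13] x  {3}  => 3  1->3 ok
  [14] z  {1,4}  => 4  3->4 ok
  [15] z  {1,4}  => 4  4->4 ok
  [16] z  {1,4}  => 1  4->1 ok
  [17] z  {1,4}  => 1  1->1 ok
  [18] x  {3}  => 3  1->3 ok
  [19] z  {1,4}  => 1  3->1 ok
  [20] z  {1,4}  => 1  1->1 ok
  [21] x  {3}  => 3  1->3 ok
  [22] z  {1,4}  => 1  3->1 ok
  [23] x  {3}  => 3  1->3 ok
  [24] y  {0}  => 0  3->0 ok
  [25] w  {2}  => 2  0->2 ok
  [26] w  {2}  => 2  2->2 ok
  [27] y  {0}  => 0  2->0 ok
  [28] y  {0}  => 0  0->0 ok

0,2,1,3,1,3,1,3,2,3,4,1,1,3,4,4,1,1,3,1,1,3,1,3,0,2,2,0,0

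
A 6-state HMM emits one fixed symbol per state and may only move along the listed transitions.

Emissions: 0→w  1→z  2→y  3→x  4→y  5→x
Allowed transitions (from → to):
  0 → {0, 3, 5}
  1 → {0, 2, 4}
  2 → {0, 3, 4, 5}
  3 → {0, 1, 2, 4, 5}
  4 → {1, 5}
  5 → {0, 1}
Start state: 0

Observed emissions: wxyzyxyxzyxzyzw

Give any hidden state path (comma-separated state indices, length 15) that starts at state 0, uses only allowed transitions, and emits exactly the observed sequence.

0,3,4,1,2,3,2,3,1,4,5,1,4,1,0

  pos 0: w in {0}, choose 0; start
  pos 1: x in {3,5}, choose 3; 0->3 ok
  pos 2: y in {2,4}, choose 4; 3->4 ok
  pos 3: z in {1}, choose 1; 4->1 ok
  pos 4: y in {2,4}, choose 2; 1->2 ok
  pos 5: x in {3,5}, choose 3; 2->3 ok
  pos 6: y in {2,4}, choose 2; 3->2 ok
  pos 7: x in {3,5}, choose 3; 2->3 ok
  pos 8: z in {1}, choose 1; 3->1 ok
  pos 9: y in {2,4}, choose 4; 1->4 ok
  pos 10: x in {3,5}, choose 5; 4->5 ok
  pos 11: z in {1}, choose 1; 5->1 ok
  pos 12: y in {2,4}, choose 4; 1->4 ok
  pos 13: z in {1}, choose 1; 4->1 ok
  pos 14: w in {0}, choose 0; 1->0 ok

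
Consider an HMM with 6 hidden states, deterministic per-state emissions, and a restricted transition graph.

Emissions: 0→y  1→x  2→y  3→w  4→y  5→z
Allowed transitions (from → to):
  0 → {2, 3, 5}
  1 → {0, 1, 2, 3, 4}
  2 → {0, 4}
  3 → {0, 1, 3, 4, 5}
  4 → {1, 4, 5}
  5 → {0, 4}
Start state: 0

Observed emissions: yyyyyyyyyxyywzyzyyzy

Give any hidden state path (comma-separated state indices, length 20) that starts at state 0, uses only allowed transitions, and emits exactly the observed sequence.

  pos 0: y in {0,2,4}, choose 0; start
  pos 1: y in {0,2,4}, choose 2; 0->2 ok
  pos 2: y in {0,2,4}, choose 0; 2->0 ok
  pos 3: y in {0,2,4}, choose 2; 0->2 ok
  pos 4: y in {0,2,4}, choose 4; 2->4 ok
  pos 5: y in {0,2,4}, choose 4; 4->4 ok
  pos 6: y in {0,2,4}, choose 4; 4->4 ok
  pos 7: y in {0,2,4}, choose 4; 4->4 ok
  pos 8: y in {0,2,4}, choose 4; 4->4 ok
  pos 9: x in {1}, choose 1; 4->1 ok
  pos 10: y in {0,2,4}, choose 2; 1->2 ok
  pos 11: y in {0,2,4}, choose 0; 2->0 ok
  pos 12: w in {3}, choose 3; 0->3 ok
  pos 13: z in {5}, choose 5; 3->5 ok
  pos 14: y in {0,2,4}, choose 4; 5->4 ok
  pos 15: z in {5}, choose 5; 4->5 ok
  pos 16: y in {0,2,4}, choose 4; 5->4 ok
  pos 17: y in {0,2,4}, choose 4; 4->4 ok
  pos 18: z in {5}, choose 5; 4->5 ok
  pos 19: y in {0,2,4}, choose 4; 5->4 ok

0,2,0,2,4,4,4,4,4,1,2,0,3,5,4,5,4,4,5,4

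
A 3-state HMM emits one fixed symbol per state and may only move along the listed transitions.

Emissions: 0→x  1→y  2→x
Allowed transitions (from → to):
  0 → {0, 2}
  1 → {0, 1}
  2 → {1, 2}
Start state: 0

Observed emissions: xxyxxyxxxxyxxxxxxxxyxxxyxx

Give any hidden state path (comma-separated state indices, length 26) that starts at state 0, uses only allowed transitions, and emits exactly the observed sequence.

0,2,1,0,2,1,0,0,0,2,1,0,2,2,2,2,2,2,2,1,0,0,2,1,0,2

  0: obs=x cand={0,2} pick 0 [start]
  1: obs=x cand={0,2} pick 2 [0->2 ok]
  2: obs=y cand={1} pick 1 [2->1 ok]
  3: obs=x cand={0,2} pick 0 [1->0 ok]
  4: obs=x cand={0,2} pick 2 [0->2 ok]
  5: obs=y cand={1} pick 1 [2->1 ok]
  6: obs=x cand={0,2} pick 0 [1->0 ok]
  7: obs=x cand={0,2} pick 0 [0->0 ok]
  8: obs=x cand={0,2} pick 0 [0->0 ok]
  9: obs=x cand={0,2} pick 2 [0->2 ok]
  10: obs=y cand={1} pick 1 [2->1 ok]
  11: obs=x cand={0,2} pick 0 [1->0 ok]
  12: obs=x cand={0,2} pick 2 [0->2 ok]
  13: obs=x cand={0,2} pick 2 [2->2 ok]
  14: obs=x cand={0,2} pick 2 [2->2 ok]
  15: obs=x cand={0,2} pick 2 [2->2 ok]
  16: obs=x cand={0,2} pick 2 [2->2 ok]
  17: obs=x cand={0,2} pick 2 [2->2 ok]
  18: obs=x cand={0,2} pick 2 [2->2 ok]
  19: obs=y cand={1} pick 1 [2->1 ok]
  20: obs=x cand={0,2} pick 0 [1->0 ok]
  21: obs=x cand={0,2} pick 0 [0->0 ok]
  22: obs=x cand={0,2} pick 2 [0->2 ok]
  23: obs=y cand={1} pick 1 [2->1 ok]
  24: obs=x cand={0,2} pick 0 [1->0 ok]
  25: obs=x cand={0,2} pick 2 [0->2 ok]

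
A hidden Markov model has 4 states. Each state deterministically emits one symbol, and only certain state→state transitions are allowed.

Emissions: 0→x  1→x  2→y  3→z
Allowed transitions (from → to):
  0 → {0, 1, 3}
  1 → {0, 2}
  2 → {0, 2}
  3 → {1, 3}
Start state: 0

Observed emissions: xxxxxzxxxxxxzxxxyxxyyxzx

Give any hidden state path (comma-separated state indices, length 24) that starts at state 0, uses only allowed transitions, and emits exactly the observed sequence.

0,0,1,0,0,3,1,0,1,0,0,0,3,1,0,1,2,0,1,2,2,0,3,1

  0: obs=x cand={0,1} pick 0 [start]
  1: obs=x cand={0,1} pick 0 [0->0 ok]
  2: obs=x cand={0,1} pick 1 [0->1 ok]
  3: obs=x cand={0,1} pick 0 [1->0 ok]
  4: obs=x cand={0,1} pick 0 [0->0 ok]
  5: obs=z cand={3} pick 3 [0->3 ok]
  6: obs=x cand={0,1} pick 1 [3->1 ok]
  7: obs=x cand={0,1} pick 0 [1->0 ok]
  8: obs=x cand={0,1} pick 1 [0->1 ok]
  9: obs=x cand={0,1} pick 0 [1->0 ok]
  10: obs=x cand={0,1} pick 0 [0->0 ok]
  11: obs=x cand={0,1} pick 0 [0->0 ok]
  12: obs=z cand={3} pick 3 [0->3 ok]
  13: obs=x cand={0,1} pick 1 [3->1 ok]
  14: obs=x cand={0,1} pick 0 [1->0 ok]
  15: obs=x cand={0,1} pick 1 [0->1 ok]
  16: obs=y cand={2} pick 2 [1->2 ok]
  17: obs=x cand={0,1} pick 0 [2->0 ok]
  18: obs=x cand={0,1} pick 1 [0->1 ok]
  19: obs=y cand={2} pick 2 [1->2 ok]
  20: obs=y cand={2} pick 2 [2->2 ok]
  21: obs=x cand={0,1} pick 0 [2->0 ok]
  22: obs=z cand={3} pick 3 [0->3 ok]
  23: obs=x cand={0,1} pick 1 [3->1 ok]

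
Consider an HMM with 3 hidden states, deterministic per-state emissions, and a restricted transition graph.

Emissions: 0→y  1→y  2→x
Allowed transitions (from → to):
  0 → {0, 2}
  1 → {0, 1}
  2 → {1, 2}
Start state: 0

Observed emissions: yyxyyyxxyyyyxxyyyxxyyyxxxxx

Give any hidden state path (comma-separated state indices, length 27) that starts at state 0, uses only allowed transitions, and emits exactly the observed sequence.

0,0,2,1,1,0,2,2,1,1,1,0,2,2,1,1,0,2,2,1,1,0,2,2,2,2,2

  [0] y  {0,1}  => 0  start
  [1] y  {0,1}  => 0  0->0 ok
  [2] x  {2}  => 2  0->2 ok
  [3] y  {0,1}  => 1  2->1 ok
  [4] y  {0,1}  => 1  1->1 ok
  [5] y  {0,1}  => 0  1->0 ok
  [6] x  {2}  => 2  0->2 ok
  [7] x  {2}  => 2  2->2 ok
  [8] y  {0,1}  => 1  2->1 ok
  [9] y  {0,1}  => 1  1->1 ok
  [10] y  {0,1}  => 1  1->1 ok
  [11] y  {0,1}  => 0  1->0 ok
  [12] x  {2}  => 2  0->2 ok
  [13] x  {2}  => 2  2->2 ok
  [14] y  {0,1}  => 1  2->1 ok
  [15] y  {0,1}  => 1  1->1 ok
  [16] y  {0,1}  => 0  1->0 ok
  [17] x  {2}  => 2  0->2 ok
  [18] x  {2}  => 2  2->2 ok
  [19] y  {0,1}  => 1  2->1 ok
  [20] y  {0,1}  => 1  1->1 ok
  [21] y  {0,1}  => 0  1->0 ok
  [22] x  {2}  => 2  0->2 ok
  [23] x  {2}  => 2  2->2 ok
  [24] x  {2}  => 2  2->2 ok
  [25] x  {2}  => 2  2->2 ok
  [26] x  {2}  => 2  2->2 ok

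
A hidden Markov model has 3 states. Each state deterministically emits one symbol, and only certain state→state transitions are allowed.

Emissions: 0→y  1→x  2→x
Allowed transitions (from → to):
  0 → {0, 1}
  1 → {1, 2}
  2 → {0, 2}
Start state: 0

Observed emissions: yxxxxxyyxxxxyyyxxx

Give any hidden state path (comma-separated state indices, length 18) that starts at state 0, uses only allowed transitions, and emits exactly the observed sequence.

  [0] y  {0}  => 0  start
  [1] x  {1,2}  => 1  0->1 ok
  [2] x  {1,2}  => 1  1->1 ok
  [3] x  {1,2}  => 1  1->1 ok
  [4] x  {1,2}  => 1  1->1 ok
  [5] x  {1,2}  => 2  1->2 ok
  [6] y  {0}  => 0  2->0 ok
  [7] y  {0}  => 0  0->0 ok
  [8] x  {1,2}  => 1  0->1 ok
  [9] x  {1,2}  => 2  1->2 ok
  [10] x  {1,2}  => 2  2->2 ok
  [11] x  {1,2}  => 2  2->2 ok
  [12] y  {0}  => 0  2->0 ok
  [13] y  {0}  => 0  0->0 ok
  [14] y  {0}  => 0  0->0 ok
  [15] x  {1,2}  => 1  0->1 ok
  [16] x  {1,2}  => 1  1->1 ok
  [17] x  {1,2}  => 2  1->2 ok

0,1,1,1,1,2,0,0,1,2,2,2,0,0,0,1,1,2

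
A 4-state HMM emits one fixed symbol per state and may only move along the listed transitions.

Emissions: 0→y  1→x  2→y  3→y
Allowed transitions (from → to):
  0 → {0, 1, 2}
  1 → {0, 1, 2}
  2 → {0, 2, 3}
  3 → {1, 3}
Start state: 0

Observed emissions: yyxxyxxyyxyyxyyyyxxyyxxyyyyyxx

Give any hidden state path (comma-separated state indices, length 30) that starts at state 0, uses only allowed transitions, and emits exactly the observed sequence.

0,0,1,1,0,1,1,0,0,1,2,0,1,2,2,2,3,1,1,2,0,1,1,2,2,2,3,3,1,1

  0: obs=y cand={0,2,3} pick 0 [start]
  1: obs=y cand={0,2,3} pick 0 [0->0 ok]
  2: obs=x cand={1} pick 1 [0->1 ok]
  3: obs=x cand={1} pick 1 [1->1 ok]
  4: obs=y cand={0,2,3} pick 0 [1->0 ok]
  5: obs=x cand={1} pick 1 [0->1 ok]
  6: obs=x cand={1} pick 1 [1->1 ok]
  7: obs=y cand={0,2,3} pick 0 [1->0 ok]
  8: obs=y cand={0,2,3} pick 0 [0->0 ok]
  9: obs=x cand={1} pick 1 [0->1 ok]
  10: obs=y cand={0,2,3} pick 2 [1->2 ok]
  11: obs=y cand={0,2,3} pick 0 [2->0 ok]
  12: obs=x cand={1} pick 1 [0->1 ok]
  13: obs=y cand={0,2,3} pick 2 [1->2 ok]
  14: obs=y cand={0,2,3} pick 2 [2->2 ok]
  15: obs=y cand={0,2,3} pick 2 [2->2 ok]
  16: obs=y cand={0,2,3} pick 3 [2->3 ok]
  17: obs=x cand={1} pick 1 [3->1 ok]
  18: obs=x cand={1} pick 1 [1->1 ok]
  19: obs=y cand={0,2,3} pick 2 [1->2 ok]
  20: obs=y cand={0,2,3} pick 0 [2->0 ok]
  21: obs=x cand={1} pick 1 [0->1 ok]
  22: obs=x cand={1} pick 1 [1->1 ok]
  23: obs=y cand={0,2,3} pick 2 [1->2 ok]
  24: obs=y cand={0,2,3} pick 2 [2->2 ok]
  25: obs=y cand={0,2,3} pick 2 [2->2 ok]
  26: obs=y cand={0,2,3} pick 3 [2->3 ok]
  27: obs=y cand={0,2,3} pick 3 [3->3 ok]
  28: obs=x cand={1} pick 1 [3->1 ok]
  29: obs=x cand={1} pick 1 [1->1 ok]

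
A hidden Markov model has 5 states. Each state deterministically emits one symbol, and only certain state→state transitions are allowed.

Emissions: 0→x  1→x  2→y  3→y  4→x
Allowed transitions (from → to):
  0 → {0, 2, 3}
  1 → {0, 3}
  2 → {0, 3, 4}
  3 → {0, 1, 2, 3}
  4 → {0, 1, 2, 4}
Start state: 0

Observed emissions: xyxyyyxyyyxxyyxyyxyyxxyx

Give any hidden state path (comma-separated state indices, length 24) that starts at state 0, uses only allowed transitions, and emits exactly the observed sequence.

  [0] x  {0,1,4}  => 0  start
  [1] y  {2,3}  => 3  0->3 ok
  [2] x  {0,1,4}  => 0  3->0 ok
  [3] y  {2,3}  => 3  0->3 ok
  [4] y  {2,3}  => 3  3->3 ok
  [5] y  {2,3}  => 2  3->2 ok
  [6] x  {0,1,4}  => 0  2->0 ok
  [7] y  {2,3}  => 3  0->3 ok
  [8] y  {2,3}  => 3  3->3 ok
  [9] y  {2,3}  => 2  3->2 ok
  [10] x  {0,1,4}  => 0  2->0 ok
  [11] x  {0,1,4}  => 0  0->0 ok
  [12] y  {2,3}  => 3  0->3 ok
  [13] y  {2,3}  => 3  3->3 ok
  [14] x  {0,1,4}  => 0  3->0 ok
  [15] y  {2,3}  => 3  0->3 ok
  [16] y  {2,3}  => 3  3->3 ok
  [17] x  {0,1,4}  => 1  3->1 ok
  [18] y  {2,3}  => 3  1->3 ok
  [19] y  {2,3}  => 2  3->2 ok
  [20] x  {0,1,4}  => 0  2->0 ok
  [21] x  {0,1,4}  => 0  0->0 ok
  [22] y  {2,3}  => 3  0->3 ok
  [23] x  {0,1,4}  => 1  3->1 ok

0,3,0,3,3,2,0,3,3,2,0,0,3,3,0,3,3,1,3,2,0,0,3,1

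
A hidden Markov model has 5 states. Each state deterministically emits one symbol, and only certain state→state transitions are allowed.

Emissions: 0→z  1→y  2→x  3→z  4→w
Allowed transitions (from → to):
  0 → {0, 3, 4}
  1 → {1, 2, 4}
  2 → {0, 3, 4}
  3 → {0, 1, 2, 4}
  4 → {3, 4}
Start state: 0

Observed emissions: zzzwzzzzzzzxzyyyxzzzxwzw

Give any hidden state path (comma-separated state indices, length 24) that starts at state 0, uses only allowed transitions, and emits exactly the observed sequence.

  [0] z  {0,3}  => 0  start
  [1] z  {0,3}  => 0  0->0 ok
  [2] z  {0,3}  => 0  0->0 ok
  [3] w  {4}  => 4  0->4 ok
  [4] z  {0,3}  => 3  4->3 ok
  [5] z  {0,3}  => 0  3->0 ok
  [6] z  {0,3}  => 3  0->3 ok
  [7] z  {0,3}  => 0  3->0 ok
  [8] z  {0,3}  => 0  0->0 ok
  [9] z  {0,3}  => 0  0->0 ok
  [10] z  {0,3}  => 3  0->3 ok
  [11] x  {2}  => 2  3->2 ok
  [12] z  {0,3}  => 3  2->3 ok
  [13] y  {1}  => 1  3->1 ok
  [14] y  {1}  => 1  1->1 ok
  [15] y  {1}  => 1  1->1 ok
  [16] x  {2}  => 2  1->2 ok
  [17] z  {0,3}  => 3  2->3 ok
  [18] z  {0,3}  => 0  3->0 ok
  [19] z  {0,3}  => 3  0->3 ok
  [20] x  {2}  => 2  3->2 ok
  [21] w  {4}  => 4  2->4 ok
  [22] z  {0,3}  => 3  4->3 ok
  [23] w  {4}  => 4  3->4 ok

0,0,0,4,3,0,3,0,0,0,3,2,3,1,1,1,2,3,0,3,2,4,3,4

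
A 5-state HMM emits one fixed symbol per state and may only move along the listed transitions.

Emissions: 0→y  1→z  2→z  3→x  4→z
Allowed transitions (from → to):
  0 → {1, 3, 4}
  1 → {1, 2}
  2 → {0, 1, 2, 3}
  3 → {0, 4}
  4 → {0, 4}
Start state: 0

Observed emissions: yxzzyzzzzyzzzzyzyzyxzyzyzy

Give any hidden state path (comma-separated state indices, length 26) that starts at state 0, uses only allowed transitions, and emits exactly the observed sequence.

0,3,4,4,0,4,4,4,4,0,1,1,2,2,0,4,0,4,0,3,4,0,4,0,4,0

  pos 0: y in {0}, choose 0; start
  pos 1: x in {3}, choose 3; 0->3 ok
  pos 2: z in {1,2,4}, choose 4; 3->4 ok
  pos 3: z in {1,2,4}, choose 4; 4->4 ok
  pos 4: y in {0}, choose 0; 4->0 ok
  pos 5: z in {1,2,4}, choose 4; 0->4 ok
  pos 6: z in {1,2,4}, choose 4; 4->4 ok
  pos 7: z in {1,2,4}, choose 4; 4->4 ok
  pos 8: z in {1,2,4}, choose 4; 4->4 ok
  pos 9: y in {0}, choose 0; 4->0 ok
  pos 10: z in {1,2,4}, choose 1; 0->1 ok
  pos 11: z in {1,2,4}, choose 1; 1->1 ok
  pos 12: z in {1,2,4}, choose 2; 1->2 ok
  pos 13: z in {1,2,4}, choose 2; 2->2 ok
  pos 14: y in {0}, choose 0; 2->0 ok
  pos 15: z in {1,2,4}, choose 4; 0->4 ok
  pos 16: y in {0}, choose 0; 4->0 ok
  pos 17: z in {1,2,4}, choose 4; 0->4 ok
  pos 18: y in {0}, choose 0; 4->0 ok
  pos 19: x in {3}, choose 3; 0->3 ok
  pos 20: z in {1,2,4}, choose 4; 3->4 ok
  pos 21: y in {0}, choose 0; 4->0 ok
  pos 22: z in {1,2,4}, choose 4; 0->4 ok
  pos 23: y in {0}, choose 0; 4->0 ok
  pos 24: z in {1,2,4}, choose 4; 0->4 ok
  pos 25: y in {0}, choose 0; 4->0 ok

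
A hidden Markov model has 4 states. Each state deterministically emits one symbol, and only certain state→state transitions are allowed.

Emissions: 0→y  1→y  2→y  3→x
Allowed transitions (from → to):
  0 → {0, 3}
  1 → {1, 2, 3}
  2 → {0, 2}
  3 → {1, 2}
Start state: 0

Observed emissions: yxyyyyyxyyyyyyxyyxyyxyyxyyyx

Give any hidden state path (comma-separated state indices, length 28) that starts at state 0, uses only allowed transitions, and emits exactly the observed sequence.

  pos 0: y in {0,1,2}, choose 0; start
  pos 1: x in {3}, choose 3; 0->3 ok
  pos 2: y in {0,1,2}, choose 1; 3->1 ok
  pos 3: y in {0,1,2}, choose 1; 1->1 ok
  pos 4: y in {0,1,2}, choose 2; 1->2 ok
  pos 5: y in {0,1,2}, choose 2; 2->2 ok
  pos 6: y in {0,1,2}, choose 0; 2->0 ok
  pos 7: x in {3}, choose 3; 0->3 ok
  pos 8: y in {0,1,2}, choose 1; 3->1 ok
  pos 9: y in {0,1,2}, choose 1; 1->1 ok
  pos 10: y in {0,1,2}, choose 2; 1->2 ok
  pos 11: y in {0,1,2}, choose 2; 2->2 ok
  pos 12: y in {0,1,2}, choose 2; 2->2 ok
  pos 13: y in {0,1,2}, choose 0; 2->0 ok
  pos 14: x in {3}, choose 3; 0->3 ok
  pos 15: y in {0,1,2}, choose 2; 3->2 ok
  pos 16: y in {0,1,2}, choose 0; 2->0 ok
  pos 17: x in {3}, choose 3; 0->3 ok
  pos 18: y in {0,1,2}, choose 2; 3->2 ok
  pos 19: y in {0,1,2}, choose 0; 2->0 ok
  pos 20: x in {3}, choose 3; 0->3 ok
  pos 21: y in {0,1,2}, choose 2; 3->2 ok
  pos 22: y in {0,1,2}, choose 0; 2->0 ok
  pos 23: x in {3}, choose 3; 0->3 ok
  pos 24: y in {0,1,2}, choose 2; 3->2 ok
  pos 25: y in {0,1,2}, choose 0; 2->0 ok
  pos 26: y in {0,1,2}, choose 0; 0->0 ok
  pos 27: x in {3}, choose 3; 0->3 ok

0,3,1,1,2,2,0,3,1,1,2,2,2,0,3,2,0,3,2,0,3,2,0,3,2,0,0,3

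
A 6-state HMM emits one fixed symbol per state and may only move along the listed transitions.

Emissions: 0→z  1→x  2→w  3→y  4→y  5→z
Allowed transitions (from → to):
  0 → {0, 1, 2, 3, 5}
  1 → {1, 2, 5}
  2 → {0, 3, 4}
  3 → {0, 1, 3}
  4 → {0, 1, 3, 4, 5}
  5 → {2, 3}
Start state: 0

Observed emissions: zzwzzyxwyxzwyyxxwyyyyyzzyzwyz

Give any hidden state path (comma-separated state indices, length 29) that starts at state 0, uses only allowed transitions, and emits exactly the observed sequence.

0,5,2,0,5,3,1,2,3,1,5,2,3,3,1,1,2,4,4,3,3,3,0,0,3,0,2,3,0

  [0] z  {0,5}  => 0  start
  [1] z  {0,5}  => 5  0->5 ok
  [2] w  {2}  => 2  5->2 ok
  [3] z  {0,5}  => 0  2->0 ok
  [4] z  {0,5}  => 5  0->5 ok
  [5] y  {3,4}  => 3  5->3 ok
  [6] x  {1}  => 1  3->1 ok
  [7] w  {2}  => 2  1->2 ok
  [8] y  {3,4}  => 3  2->3 ok
  [9] x  {1}  => 1  3->1 ok
  [10] z  {0,5}  => 5  1->5 ok
  [11] w  {2}  => 2  5->2 ok
  [12] y  {3,4}  => 3  2->3 ok
  [13] y  {3,4}  => 3  3->3 ok
  [14] x  {1}  => 1  3->1 ok
  [15] x  {1}  => 1  1->1 ok
  [16] w  {2}  => 2  1->2 ok
  [17] y  {3,4}  => 4  2->4 ok
  [18] y  {3,4}  => 4  4->4 ok
  [19] y  {3,4}  => 3  4->3 ok
  [20] y  {3,4}  => 3  3->3 ok
  [21] y  {3,4}  => 3  3->3 ok
  [22] z  {0,5}  => 0  3->0 ok
  [23] z  {0,5}  => 0  0->0 ok
  [24] y  {3,4}  => 3  0->3 ok
  [25] z  {0,5}  => 0  3->0 ok
  [26] w  {2}  => 2  0->2 ok
  [27] y  {3,4}  => 3  2->3 ok
  [28] z  {0,5}  => 0  3->0 ok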